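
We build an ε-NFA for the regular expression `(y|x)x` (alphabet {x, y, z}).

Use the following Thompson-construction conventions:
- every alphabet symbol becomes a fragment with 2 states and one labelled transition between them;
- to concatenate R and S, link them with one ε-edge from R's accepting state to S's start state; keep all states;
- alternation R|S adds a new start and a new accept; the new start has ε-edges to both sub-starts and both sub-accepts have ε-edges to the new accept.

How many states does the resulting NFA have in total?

8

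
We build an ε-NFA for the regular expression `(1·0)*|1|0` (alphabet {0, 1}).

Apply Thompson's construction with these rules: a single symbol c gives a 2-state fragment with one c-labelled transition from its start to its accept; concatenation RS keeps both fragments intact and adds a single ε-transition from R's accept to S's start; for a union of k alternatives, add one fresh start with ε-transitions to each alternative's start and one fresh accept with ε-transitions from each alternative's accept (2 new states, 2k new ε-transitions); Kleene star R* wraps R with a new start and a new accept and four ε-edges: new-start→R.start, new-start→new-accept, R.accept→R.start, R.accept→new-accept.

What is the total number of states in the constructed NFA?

12

Per subexpression:
Each of the 4 symbol leaves contributes a 2-state fragment.
  1·0 : 4 states
  (1·0)* : 6 states
  (1·0)*|1|0 : 12 states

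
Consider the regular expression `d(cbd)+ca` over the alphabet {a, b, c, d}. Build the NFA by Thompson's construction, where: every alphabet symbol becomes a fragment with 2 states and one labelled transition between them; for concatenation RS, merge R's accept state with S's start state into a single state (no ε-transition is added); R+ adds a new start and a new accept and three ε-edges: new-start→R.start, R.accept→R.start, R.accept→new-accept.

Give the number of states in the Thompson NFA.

9

Bottom-up over the parse tree:
Each of the 6 symbol leaves contributes a 2-state fragment.
  cbd → 4 states
  (cbd)+ → 6 states
  d(cbd)+ca → 9 states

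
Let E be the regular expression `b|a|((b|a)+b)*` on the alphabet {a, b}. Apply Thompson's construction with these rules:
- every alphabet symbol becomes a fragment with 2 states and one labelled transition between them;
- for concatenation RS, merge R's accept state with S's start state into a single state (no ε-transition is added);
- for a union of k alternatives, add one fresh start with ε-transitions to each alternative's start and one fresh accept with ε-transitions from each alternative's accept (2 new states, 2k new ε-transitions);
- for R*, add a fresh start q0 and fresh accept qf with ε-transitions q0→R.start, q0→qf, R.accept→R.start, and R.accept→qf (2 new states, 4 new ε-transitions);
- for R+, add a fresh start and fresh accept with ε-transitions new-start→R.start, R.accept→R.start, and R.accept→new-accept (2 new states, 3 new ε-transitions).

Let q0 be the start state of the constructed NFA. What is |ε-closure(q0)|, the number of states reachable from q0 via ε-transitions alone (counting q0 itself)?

Compute the ε-closure size of each fragment's start state recursively; a symbol fragment's start has no outgoing ε-edge, so its closure is just itself (size 1).
  b|a : |ε-closure| = 1 + 1 + 1 = 3 (the new accept is not ε-reachable since no branch accepts ε)
  (b|a)+ : |ε-closure| = 1 + 3 = 4 (the body doesn't accept ε, so the new accept is not reached)
  (b|a)+b : same as the first factor's closure: |ε-closure| = 4
  ((b|a)+b)* : new start has ε-edges to the inner start and to the new accept, so |ε-closure| = 2 + 4 = 6
  b|a|((b|a)+b)* : |ε-closure| = 1 (new start) + (1 + 1 + 6) + 1 (new accept, since some branch ε-reaches its own accept) = 10

10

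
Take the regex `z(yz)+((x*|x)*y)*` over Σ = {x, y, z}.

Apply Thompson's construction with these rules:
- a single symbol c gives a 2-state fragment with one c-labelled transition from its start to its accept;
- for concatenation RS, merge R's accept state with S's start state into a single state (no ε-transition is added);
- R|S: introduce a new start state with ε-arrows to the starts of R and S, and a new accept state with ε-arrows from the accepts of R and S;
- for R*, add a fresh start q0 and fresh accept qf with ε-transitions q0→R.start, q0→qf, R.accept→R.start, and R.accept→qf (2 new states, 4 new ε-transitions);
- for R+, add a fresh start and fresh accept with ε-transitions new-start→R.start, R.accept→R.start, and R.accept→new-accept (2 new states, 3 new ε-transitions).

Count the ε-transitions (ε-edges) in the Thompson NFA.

Building bottom-up:
Each of the 6 symbol leaves contributes 0 ε-transitions.
  yz = 0 ε-transitions
  (yz)+ = 3 ε-transitions
  x* = 4 ε-transitions
  x*|x = 8 ε-transitions
  (x*|x)* = 12 ε-transitions
  (x*|x)*y = 12 ε-transitions
  ((x*|x)*y)* = 16 ε-transitions
  z(yz)+((x*|x)*y)* = 19 ε-transitions

19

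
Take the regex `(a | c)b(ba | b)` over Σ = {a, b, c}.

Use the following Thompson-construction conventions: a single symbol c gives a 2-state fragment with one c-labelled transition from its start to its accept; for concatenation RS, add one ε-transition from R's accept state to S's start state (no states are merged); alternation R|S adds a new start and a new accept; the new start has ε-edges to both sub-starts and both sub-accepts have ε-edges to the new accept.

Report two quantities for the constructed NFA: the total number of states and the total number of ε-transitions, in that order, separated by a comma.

16, 11

Bottom-up over the parse tree:
Each of the 6 symbol leaves contributes 2 states and 0 ε-transitions.
  a | c = 6 states, 4 ε-transitions
  ba = 4 states, 1 ε-transition
  ba | b = 8 states, 5 ε-transitions
  (a | c)b(ba | b) = 16 states, 11 ε-transitions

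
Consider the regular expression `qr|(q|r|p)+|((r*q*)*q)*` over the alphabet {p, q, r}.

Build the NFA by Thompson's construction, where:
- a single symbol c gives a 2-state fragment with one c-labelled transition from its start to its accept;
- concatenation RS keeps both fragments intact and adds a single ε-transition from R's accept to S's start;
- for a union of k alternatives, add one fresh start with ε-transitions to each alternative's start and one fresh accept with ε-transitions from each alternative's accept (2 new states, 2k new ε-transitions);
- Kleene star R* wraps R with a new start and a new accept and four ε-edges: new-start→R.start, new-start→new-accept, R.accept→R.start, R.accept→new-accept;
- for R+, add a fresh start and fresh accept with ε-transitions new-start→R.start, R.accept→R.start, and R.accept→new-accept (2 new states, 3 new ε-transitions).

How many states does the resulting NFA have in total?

Per subexpression:
Each of the 8 symbol leaves contributes a 2-state fragment.
  qr : 4 states
  q|r|p : 8 states
  (q|r|p)+ : 10 states
  r* : 4 states
  q* : 4 states
  r*q* : 8 states
  (r*q*)* : 10 states
  (r*q*)*q : 12 states
  ((r*q*)*q)* : 14 states
  qr|(q|r|p)+|((r*q*)*q)* : 30 states

30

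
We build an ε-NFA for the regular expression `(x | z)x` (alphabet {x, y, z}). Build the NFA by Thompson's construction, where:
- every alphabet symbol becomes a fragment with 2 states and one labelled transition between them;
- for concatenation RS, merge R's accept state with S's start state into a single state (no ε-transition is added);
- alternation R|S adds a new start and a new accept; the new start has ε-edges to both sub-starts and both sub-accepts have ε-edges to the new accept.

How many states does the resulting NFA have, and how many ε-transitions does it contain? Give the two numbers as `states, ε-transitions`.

Building bottom-up:
Each of the 3 symbol leaves contributes 2 states and 0 ε-transitions.
  x | z : 6 states, 4 ε-transitions
  (x | z)x : 7 states, 4 ε-transitions

7, 4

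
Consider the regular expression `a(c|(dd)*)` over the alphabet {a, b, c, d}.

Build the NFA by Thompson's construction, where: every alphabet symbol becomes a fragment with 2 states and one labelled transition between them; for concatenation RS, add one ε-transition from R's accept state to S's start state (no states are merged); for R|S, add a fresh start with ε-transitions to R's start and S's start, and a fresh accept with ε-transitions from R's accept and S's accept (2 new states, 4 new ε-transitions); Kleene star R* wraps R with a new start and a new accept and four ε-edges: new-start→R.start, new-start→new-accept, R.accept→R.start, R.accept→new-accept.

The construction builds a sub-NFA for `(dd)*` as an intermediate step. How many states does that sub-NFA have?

6

Fragment for `(dd)*`:
Each of the 2 symbol leaves contributes a 2-state fragment.
  dd → 4 states
  (dd)* → 6 states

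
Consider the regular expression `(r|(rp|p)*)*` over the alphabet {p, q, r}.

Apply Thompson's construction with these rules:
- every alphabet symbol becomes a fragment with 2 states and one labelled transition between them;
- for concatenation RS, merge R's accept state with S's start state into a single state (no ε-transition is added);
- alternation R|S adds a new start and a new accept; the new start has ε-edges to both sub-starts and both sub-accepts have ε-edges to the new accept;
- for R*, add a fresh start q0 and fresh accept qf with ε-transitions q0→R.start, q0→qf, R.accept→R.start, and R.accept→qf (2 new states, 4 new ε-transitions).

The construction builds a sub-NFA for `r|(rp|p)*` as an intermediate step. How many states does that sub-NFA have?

Fragment for `r|(rp|p)*`:
Each of the 4 symbol leaves contributes a 2-state fragment.
  rp : 3 states
  rp|p : 7 states
  (rp|p)* : 9 states
  r|(rp|p)* : 13 states

13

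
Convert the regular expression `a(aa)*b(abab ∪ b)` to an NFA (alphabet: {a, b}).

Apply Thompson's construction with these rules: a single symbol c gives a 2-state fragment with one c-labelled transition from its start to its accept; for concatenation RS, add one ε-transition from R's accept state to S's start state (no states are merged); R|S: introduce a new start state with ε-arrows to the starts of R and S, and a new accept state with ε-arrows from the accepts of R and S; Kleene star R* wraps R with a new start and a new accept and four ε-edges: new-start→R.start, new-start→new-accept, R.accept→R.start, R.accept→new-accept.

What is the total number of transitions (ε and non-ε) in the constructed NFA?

24

Building bottom-up:
Each of the 9 symbol leaves contributes 1 transition (1 symbol, 0 ε).
  aa → 3 transitions (2 symbol, 1 ε)
  (aa)* → 7 transitions (2 symbol, 5 ε)
  abab → 7 transitions (4 symbol, 3 ε)
  abab ∪ b → 12 transitions (5 symbol, 7 ε)
  a(aa)*b(abab ∪ b) → 24 transitions (9 symbol, 15 ε)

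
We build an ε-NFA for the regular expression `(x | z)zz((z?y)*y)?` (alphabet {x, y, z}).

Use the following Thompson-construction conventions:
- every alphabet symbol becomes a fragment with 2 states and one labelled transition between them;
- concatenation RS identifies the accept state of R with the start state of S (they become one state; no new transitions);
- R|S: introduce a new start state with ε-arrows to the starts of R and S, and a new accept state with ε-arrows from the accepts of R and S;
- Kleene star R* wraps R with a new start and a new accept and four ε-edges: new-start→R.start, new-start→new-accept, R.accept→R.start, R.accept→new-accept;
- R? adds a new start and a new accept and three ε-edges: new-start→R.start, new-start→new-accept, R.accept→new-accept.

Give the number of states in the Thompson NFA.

17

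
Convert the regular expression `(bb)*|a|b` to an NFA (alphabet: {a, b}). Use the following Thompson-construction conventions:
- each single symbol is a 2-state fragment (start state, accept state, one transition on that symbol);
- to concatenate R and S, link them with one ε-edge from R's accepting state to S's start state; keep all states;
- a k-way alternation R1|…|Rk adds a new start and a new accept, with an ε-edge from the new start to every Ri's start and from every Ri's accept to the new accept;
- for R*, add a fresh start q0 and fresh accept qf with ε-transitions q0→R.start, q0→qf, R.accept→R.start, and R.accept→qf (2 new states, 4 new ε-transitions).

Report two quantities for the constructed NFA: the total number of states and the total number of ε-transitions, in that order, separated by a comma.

By structural recursion:
Each of the 4 symbol leaves contributes 2 states and 0 ε-transitions.
  bb = 4 states, 1 ε-transition
  (bb)* = 6 states, 5 ε-transitions
  (bb)*|a|b = 12 states, 11 ε-transitions

12, 11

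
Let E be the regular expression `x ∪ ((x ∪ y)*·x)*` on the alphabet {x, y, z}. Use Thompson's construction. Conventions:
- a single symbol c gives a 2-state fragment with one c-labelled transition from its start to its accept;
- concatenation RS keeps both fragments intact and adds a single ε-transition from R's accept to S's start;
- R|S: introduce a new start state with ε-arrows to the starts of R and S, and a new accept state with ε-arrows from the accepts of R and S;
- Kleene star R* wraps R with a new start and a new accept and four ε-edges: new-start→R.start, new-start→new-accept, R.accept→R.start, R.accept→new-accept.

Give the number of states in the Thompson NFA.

Per subexpression:
Each of the 4 symbol leaves contributes a 2-state fragment.
  x ∪ y : 6 states
  (x ∪ y)* : 8 states
  (x ∪ y)*·x : 10 states
  ((x ∪ y)*·x)* : 12 states
  x ∪ ((x ∪ y)*·x)* : 16 states

16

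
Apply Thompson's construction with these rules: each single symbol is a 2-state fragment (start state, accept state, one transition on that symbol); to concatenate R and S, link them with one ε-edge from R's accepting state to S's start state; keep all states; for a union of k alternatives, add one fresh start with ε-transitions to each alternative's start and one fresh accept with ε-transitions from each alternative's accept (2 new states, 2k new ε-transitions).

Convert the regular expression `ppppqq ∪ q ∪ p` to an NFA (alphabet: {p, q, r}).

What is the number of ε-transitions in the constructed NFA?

11

Building bottom-up:
Each of the 8 symbol leaves contributes 0 ε-transitions.
  ppppqq — 5 ε-transitions
  ppppqq ∪ q ∪ p — 11 ε-transitions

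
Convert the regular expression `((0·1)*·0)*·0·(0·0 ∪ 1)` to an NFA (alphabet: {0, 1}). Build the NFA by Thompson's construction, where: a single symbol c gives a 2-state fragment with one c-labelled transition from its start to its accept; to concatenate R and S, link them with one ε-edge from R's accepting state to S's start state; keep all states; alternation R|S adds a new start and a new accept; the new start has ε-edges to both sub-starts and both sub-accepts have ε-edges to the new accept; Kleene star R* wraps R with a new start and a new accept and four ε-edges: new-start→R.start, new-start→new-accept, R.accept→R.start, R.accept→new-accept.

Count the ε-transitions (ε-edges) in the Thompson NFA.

Recursing over subexpressions:
Each of the 7 symbol leaves contributes 0 ε-transitions.
  0·1 : 1 ε-transition
  (0·1)* : 5 ε-transitions
  (0·1)*·0 : 6 ε-transitions
  ((0·1)*·0)* : 10 ε-transitions
  0·0 : 1 ε-transition
  0·0 ∪ 1 : 5 ε-transitions
  ((0·1)*·0)*·0·(0·0 ∪ 1) : 17 ε-transitions

17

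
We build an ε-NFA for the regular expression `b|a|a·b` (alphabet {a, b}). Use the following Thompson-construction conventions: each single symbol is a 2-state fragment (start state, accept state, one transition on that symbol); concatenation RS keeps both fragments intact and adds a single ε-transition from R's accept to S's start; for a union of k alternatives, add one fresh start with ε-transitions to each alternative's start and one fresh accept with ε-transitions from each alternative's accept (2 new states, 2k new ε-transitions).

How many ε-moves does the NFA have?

Recursing over subexpressions:
Each of the 4 symbol leaves contributes 0 ε-transitions.
  a·b — 1 ε-transition
  b|a|a·b — 7 ε-transitions

7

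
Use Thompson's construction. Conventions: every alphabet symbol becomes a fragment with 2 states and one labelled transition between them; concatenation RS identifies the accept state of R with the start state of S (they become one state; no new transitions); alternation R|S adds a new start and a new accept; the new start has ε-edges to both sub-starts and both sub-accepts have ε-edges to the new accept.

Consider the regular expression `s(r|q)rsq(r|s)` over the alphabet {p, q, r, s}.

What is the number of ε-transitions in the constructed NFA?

8

Building bottom-up:
Each of the 8 symbol leaves contributes 0 ε-transitions.
  r|q : 4 ε-transitions
  r|s : 4 ε-transitions
  s(r|q)rsq(r|s) : 8 ε-transitions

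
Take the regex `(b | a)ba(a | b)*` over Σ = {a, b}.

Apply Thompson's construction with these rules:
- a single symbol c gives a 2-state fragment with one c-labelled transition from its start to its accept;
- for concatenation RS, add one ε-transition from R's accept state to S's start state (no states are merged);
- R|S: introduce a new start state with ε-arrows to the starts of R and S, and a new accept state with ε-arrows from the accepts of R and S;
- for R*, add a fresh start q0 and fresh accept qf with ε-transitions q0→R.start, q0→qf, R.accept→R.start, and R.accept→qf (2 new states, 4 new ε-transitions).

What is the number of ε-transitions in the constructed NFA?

15

By structural recursion:
Each of the 6 symbol leaves contributes 0 ε-transitions.
  b | a → 4 ε-transitions
  a | b → 4 ε-transitions
  (a | b)* → 8 ε-transitions
  (b | a)ba(a | b)* → 15 ε-transitions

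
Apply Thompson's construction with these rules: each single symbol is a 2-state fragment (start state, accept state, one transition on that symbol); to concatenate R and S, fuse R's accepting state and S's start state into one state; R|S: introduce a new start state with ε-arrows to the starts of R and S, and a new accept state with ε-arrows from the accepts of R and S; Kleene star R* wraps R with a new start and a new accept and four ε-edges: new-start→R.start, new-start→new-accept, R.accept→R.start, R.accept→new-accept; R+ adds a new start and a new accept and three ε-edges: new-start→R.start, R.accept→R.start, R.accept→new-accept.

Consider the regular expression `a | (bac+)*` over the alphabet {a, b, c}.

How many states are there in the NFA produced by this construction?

12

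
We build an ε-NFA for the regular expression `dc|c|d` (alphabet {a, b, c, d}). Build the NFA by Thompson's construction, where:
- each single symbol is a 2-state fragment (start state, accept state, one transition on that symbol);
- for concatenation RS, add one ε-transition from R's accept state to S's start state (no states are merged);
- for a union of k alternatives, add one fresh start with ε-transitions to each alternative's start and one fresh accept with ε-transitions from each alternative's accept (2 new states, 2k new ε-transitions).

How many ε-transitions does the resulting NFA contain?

7

Building bottom-up:
Each of the 4 symbol leaves contributes 0 ε-transitions.
  dc — 1 ε-transition
  dc|c|d — 7 ε-transitions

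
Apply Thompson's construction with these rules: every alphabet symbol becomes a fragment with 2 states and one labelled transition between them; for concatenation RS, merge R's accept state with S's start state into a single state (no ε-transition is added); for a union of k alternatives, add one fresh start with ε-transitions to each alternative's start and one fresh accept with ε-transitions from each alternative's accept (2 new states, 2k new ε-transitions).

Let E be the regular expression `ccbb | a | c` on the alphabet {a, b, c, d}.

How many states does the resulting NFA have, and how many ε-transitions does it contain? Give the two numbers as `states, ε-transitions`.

11, 6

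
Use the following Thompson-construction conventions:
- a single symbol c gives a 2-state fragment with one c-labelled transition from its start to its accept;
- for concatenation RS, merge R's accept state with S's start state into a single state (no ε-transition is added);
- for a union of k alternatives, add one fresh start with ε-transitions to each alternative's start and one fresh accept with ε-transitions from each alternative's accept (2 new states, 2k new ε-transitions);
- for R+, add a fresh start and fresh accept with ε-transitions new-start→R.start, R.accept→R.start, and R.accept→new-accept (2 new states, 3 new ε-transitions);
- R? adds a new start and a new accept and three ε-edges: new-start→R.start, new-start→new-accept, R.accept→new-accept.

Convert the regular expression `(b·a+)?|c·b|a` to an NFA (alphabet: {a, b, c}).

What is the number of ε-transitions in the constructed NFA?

12

Building bottom-up:
Each of the 5 symbol leaves contributes 0 ε-transitions.
  a+ : 3 ε-transitions
  b·a+ : 3 ε-transitions
  (b·a+)? : 6 ε-transitions
  c·b : 0 ε-transitions
  (b·a+)?|c·b|a : 12 ε-transitions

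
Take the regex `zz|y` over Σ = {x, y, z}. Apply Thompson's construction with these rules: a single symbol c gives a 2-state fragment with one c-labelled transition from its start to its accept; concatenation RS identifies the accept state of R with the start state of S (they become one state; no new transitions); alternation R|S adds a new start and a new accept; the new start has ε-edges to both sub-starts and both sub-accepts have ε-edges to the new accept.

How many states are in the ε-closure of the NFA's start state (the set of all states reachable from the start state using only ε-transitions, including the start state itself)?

3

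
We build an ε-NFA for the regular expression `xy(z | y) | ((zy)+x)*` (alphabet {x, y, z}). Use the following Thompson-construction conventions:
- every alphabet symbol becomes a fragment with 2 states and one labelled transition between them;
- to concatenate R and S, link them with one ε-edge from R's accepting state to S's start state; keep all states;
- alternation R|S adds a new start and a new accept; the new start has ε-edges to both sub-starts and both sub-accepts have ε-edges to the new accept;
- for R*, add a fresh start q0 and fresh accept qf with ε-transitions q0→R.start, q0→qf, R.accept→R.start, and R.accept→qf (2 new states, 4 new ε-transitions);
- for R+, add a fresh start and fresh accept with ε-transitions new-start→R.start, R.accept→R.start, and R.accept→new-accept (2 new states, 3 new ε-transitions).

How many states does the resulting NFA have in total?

Recursing over subexpressions:
Each of the 7 symbol leaves contributes a 2-state fragment.
  z | y → 6 states
  xy(z | y) → 10 states
  zy → 4 states
  (zy)+ → 6 states
  (zy)+x → 8 states
  ((zy)+x)* → 10 states
  xy(z | y) | ((zy)+x)* → 22 states

22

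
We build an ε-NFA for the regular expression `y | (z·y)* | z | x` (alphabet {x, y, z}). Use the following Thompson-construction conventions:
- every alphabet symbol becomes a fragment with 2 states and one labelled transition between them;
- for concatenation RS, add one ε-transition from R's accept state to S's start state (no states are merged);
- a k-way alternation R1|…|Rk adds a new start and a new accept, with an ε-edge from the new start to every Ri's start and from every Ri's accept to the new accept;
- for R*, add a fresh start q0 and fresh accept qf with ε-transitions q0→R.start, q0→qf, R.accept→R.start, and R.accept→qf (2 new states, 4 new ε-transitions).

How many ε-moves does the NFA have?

13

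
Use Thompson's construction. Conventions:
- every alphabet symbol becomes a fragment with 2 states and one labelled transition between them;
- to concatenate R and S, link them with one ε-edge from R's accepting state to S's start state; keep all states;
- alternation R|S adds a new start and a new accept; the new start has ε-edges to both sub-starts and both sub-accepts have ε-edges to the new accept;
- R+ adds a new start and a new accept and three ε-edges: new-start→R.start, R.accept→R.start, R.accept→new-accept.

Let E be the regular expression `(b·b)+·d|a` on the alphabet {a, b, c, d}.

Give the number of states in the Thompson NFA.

Per subexpression:
Each of the 4 symbol leaves contributes a 2-state fragment.
  b·b : 4 states
  (b·b)+ : 6 states
  (b·b)+·d : 8 states
  (b·b)+·d|a : 12 states

12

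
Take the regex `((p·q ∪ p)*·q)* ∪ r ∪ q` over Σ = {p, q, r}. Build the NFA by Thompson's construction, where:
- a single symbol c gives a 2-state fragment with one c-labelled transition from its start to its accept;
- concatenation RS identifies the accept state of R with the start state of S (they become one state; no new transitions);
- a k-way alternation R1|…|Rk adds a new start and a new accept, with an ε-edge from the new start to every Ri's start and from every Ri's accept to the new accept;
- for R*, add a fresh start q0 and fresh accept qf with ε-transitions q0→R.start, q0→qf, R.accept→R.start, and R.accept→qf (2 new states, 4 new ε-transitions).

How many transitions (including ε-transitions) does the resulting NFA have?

24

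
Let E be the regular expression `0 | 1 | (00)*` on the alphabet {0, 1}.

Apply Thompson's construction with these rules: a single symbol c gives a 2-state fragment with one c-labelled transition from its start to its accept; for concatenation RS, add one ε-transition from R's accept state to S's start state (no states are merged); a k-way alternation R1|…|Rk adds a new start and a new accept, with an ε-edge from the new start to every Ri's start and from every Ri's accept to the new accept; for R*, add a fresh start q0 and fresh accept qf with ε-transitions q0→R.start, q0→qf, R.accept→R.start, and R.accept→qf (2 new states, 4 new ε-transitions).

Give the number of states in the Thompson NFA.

Recursing over subexpressions:
Each of the 4 symbol leaves contributes a 2-state fragment.
  00 → 4 states
  (00)* → 6 states
  0 | 1 | (00)* → 12 states

12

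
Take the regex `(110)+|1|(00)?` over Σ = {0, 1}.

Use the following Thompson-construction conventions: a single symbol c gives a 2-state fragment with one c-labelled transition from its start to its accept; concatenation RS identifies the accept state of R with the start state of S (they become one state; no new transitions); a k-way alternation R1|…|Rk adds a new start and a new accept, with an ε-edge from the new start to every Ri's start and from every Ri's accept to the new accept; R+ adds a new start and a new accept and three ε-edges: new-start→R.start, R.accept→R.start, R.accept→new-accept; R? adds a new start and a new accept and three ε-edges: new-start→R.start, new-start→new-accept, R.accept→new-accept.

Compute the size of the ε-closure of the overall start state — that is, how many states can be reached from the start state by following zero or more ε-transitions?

Let C(F) = |ε-closure(F.start)| within fragment F, and note whether F accepts ε. Symbol fragments have C = 1 and do not accept ε. Then:
  110 — |closure| equals the left operand's closure size = 1 (its accept is not ε-reachable, so the closure stops there)
  (110)+ — new start ε-reaches only the body's start; the new accept needs a symbol first: |closure| = 1 + 1 = 2
  00 — |closure| equals the left operand's closure size = 1 (its accept is not ε-reachable, so the closure stops there)
  (00)? — |closure| = 1 (new start) + 1 (body) + 1 (new accept, via ε) = 3
  (110)+|1|(00)? — |closure| = 1 (new start) + (2 + 1 + 3) + 1 (new accept, since some branch ε-reaches its own accept) = 8

8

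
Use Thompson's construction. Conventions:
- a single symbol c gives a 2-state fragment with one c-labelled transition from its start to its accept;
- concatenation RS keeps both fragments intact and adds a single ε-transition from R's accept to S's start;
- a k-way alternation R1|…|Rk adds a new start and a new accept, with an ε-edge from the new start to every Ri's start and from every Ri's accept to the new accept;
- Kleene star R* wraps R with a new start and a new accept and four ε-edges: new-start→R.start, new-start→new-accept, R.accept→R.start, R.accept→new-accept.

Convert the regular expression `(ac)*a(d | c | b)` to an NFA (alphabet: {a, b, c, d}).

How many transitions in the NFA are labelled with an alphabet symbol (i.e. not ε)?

6

Per subexpression:
Each of the 6 symbol leaves contributes exactly 1 symbol transition.
  ac → 2 symbol transitions
  (ac)* → 2 symbol transitions
  d | c | b → 3 symbol transitions
  (ac)*a(d | c | b) → 6 symbol transitions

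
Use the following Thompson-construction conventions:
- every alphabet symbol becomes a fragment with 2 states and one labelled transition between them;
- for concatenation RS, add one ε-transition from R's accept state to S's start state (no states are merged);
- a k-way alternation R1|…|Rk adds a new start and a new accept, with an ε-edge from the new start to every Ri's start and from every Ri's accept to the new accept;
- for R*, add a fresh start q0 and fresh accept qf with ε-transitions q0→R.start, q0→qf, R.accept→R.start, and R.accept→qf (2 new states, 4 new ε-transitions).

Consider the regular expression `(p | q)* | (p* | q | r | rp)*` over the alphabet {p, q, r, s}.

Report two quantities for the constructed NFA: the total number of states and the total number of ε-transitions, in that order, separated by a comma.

Recursing over subexpressions:
Each of the 7 symbol leaves contributes 2 states and 0 ε-transitions.
  p | q = 6 states, 4 ε-transitions
  (p | q)* = 8 states, 8 ε-transitions
  p* = 4 states, 4 ε-transitions
  rp = 4 states, 1 ε-transition
  p* | q | r | rp = 14 states, 13 ε-transitions
  (p* | q | r | rp)* = 16 states, 17 ε-transitions
  (p | q)* | (p* | q | r | rp)* = 26 states, 29 ε-transitions

26, 29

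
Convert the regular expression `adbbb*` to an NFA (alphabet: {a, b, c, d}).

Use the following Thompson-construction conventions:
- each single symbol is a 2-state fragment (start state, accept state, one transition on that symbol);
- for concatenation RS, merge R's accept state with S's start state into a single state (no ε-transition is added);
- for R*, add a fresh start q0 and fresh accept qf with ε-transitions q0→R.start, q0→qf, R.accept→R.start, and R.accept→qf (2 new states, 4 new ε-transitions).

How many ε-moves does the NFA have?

4

Per subexpression:
Each of the 5 symbol leaves contributes 0 ε-transitions.
  b* = 4 ε-transitions
  adbbb* = 4 ε-transitions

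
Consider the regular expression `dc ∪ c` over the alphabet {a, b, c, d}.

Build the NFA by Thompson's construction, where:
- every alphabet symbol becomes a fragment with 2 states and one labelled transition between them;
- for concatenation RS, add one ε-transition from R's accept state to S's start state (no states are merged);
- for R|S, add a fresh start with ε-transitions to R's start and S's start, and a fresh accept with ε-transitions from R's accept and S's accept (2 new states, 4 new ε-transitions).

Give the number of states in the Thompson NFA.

Building bottom-up:
Each of the 3 symbol leaves contributes a 2-state fragment.
  dc : 4 states
  dc ∪ c : 8 states

8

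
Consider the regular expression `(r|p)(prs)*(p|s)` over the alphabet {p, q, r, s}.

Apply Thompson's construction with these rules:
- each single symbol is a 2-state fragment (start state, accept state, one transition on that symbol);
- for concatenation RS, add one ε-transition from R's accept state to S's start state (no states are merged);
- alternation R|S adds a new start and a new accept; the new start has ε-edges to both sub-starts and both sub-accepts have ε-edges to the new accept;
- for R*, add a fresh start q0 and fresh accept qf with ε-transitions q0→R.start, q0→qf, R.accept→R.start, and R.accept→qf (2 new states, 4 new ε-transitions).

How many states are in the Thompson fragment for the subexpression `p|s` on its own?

Fragment for `p|s`:
Each of the 2 symbol leaves contributes a 2-state fragment.
  p|s → 6 states

6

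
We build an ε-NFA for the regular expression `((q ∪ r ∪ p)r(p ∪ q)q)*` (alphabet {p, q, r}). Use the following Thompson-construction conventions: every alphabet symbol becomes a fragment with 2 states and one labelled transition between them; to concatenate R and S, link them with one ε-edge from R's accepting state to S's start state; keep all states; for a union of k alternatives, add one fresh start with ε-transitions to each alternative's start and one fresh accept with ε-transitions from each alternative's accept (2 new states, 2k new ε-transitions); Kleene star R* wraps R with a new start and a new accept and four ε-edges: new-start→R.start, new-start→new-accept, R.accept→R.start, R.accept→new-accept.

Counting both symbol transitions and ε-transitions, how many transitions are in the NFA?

Building bottom-up:
Each of the 7 symbol leaves contributes 1 transition (1 symbol, 0 ε).
  q ∪ r ∪ p → 9 transitions (3 symbol, 6 ε)
  p ∪ q → 6 transitions (2 symbol, 4 ε)
  (q ∪ r ∪ p)r(p ∪ q)q → 20 transitions (7 symbol, 13 ε)
  ((q ∪ r ∪ p)r(p ∪ q)q)* → 24 transitions (7 symbol, 17 ε)

24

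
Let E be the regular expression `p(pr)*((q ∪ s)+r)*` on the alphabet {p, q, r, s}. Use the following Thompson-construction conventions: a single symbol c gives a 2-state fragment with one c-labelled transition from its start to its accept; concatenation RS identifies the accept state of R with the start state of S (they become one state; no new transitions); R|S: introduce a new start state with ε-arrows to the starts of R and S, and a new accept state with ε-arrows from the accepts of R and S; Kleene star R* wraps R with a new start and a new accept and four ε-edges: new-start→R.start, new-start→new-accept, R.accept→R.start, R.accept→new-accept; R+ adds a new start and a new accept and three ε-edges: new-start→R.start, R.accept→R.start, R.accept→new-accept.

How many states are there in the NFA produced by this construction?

Recursing over subexpressions:
Each of the 6 symbol leaves contributes a 2-state fragment.
  pr — 3 states
  (pr)* — 5 states
  q ∪ s — 6 states
  (q ∪ s)+ — 8 states
  (q ∪ s)+r — 9 states
  ((q ∪ s)+r)* — 11 states
  p(pr)*((q ∪ s)+r)* — 16 states

16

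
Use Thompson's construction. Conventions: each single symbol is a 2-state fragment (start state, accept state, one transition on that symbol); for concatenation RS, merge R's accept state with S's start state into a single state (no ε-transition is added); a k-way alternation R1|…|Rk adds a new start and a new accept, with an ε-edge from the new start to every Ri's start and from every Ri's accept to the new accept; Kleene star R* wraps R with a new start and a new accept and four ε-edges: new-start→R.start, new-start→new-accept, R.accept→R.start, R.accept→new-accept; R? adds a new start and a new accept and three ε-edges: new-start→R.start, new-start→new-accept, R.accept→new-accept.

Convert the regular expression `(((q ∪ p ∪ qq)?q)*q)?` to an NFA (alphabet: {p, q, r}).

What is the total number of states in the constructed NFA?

Per subexpression:
Each of the 6 symbol leaves contributes a 2-state fragment.
  qq = 3 states
  q ∪ p ∪ qq = 9 states
  (q ∪ p ∪ qq)? = 11 states
  (q ∪ p ∪ qq)?q = 12 states
  ((q ∪ p ∪ qq)?q)* = 14 states
  ((q ∪ p ∪ qq)?q)*q = 15 states
  (((q ∪ p ∪ qq)?q)*q)? = 17 states

17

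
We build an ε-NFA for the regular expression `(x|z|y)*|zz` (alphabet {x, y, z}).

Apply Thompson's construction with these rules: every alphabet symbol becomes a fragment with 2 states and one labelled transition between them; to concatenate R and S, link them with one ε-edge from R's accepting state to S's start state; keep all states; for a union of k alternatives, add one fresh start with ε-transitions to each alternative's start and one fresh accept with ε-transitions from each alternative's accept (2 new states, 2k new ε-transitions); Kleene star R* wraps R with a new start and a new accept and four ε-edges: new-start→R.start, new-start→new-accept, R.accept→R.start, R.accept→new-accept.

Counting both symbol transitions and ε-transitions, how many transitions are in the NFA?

Bottom-up over the parse tree:
Each of the 5 symbol leaves contributes 1 transition (1 symbol, 0 ε).
  x|z|y : 9 transitions (3 symbol, 6 ε)
  (x|z|y)* : 13 transitions (3 symbol, 10 ε)
  zz : 3 transitions (2 symbol, 1 ε)
  (x|z|y)*|zz : 20 transitions (5 symbol, 15 ε)

20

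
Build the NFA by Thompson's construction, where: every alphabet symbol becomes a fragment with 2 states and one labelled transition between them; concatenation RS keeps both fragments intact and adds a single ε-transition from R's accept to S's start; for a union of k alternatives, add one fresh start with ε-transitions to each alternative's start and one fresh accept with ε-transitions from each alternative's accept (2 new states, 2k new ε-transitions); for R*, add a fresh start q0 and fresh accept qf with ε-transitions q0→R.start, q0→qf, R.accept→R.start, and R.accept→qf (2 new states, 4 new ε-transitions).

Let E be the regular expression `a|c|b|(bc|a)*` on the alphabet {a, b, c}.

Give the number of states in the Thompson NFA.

18

By structural recursion:
Each of the 6 symbol leaves contributes a 2-state fragment.
  bc — 4 states
  bc|a — 8 states
  (bc|a)* — 10 states
  a|c|b|(bc|a)* — 18 states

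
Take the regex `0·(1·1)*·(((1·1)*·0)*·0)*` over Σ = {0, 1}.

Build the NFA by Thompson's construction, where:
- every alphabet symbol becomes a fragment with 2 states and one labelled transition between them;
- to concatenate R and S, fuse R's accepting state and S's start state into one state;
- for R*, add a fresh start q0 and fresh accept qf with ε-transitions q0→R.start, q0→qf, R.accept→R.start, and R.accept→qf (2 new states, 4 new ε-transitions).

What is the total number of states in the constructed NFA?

Recursing over subexpressions:
Each of the 7 symbol leaves contributes a 2-state fragment.
  1·1 : 3 states
  (1·1)* : 5 states
  1·1 : 3 states
  (1·1)* : 5 states
  (1·1)*·0 : 6 states
  ((1·1)*·0)* : 8 states
  ((1·1)*·0)*·0 : 9 states
  (((1·1)*·0)*·0)* : 11 states
  0·(1·1)*·(((1·1)*·0)*·0)* : 16 states

16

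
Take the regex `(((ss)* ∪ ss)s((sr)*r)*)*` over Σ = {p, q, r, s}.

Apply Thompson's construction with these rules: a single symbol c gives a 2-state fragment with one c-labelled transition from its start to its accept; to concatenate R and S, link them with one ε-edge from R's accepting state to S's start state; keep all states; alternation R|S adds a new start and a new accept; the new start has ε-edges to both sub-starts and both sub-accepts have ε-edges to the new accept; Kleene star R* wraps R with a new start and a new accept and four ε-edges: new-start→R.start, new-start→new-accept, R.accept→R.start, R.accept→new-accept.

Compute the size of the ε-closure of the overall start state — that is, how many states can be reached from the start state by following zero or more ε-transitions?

9

Work bottom-up. For each fragment F, track |ε-closure(F.start)| and whether F's accept lies in that closure (i.e. whether F accepts ε). A single-symbol fragment has closure size 1 and does not accept ε.
  ss → |ε-closure| equals the left operand's closure size = 1 (its accept is not ε-reachable, so the closure stops there)
  (ss)* → |ε-closure| = 1 (new start) + 1 (body) + 1 (new accept) = 3
  ss → |ε-closure| equals the left operand's closure size = 1 (its accept is not ε-reachable, so the closure stops there)
  (ss)* ∪ ss → |ε-closure| = 1 (new start) + (3 + 1) + 1 (new accept, since some branch ε-reaches its own accept) = 6
  sr → same as the first factor's closure: |ε-closure| = 1
  (sr)* → new start has ε-edges to the inner start and to the new accept, so |ε-closure| = 2 + 1 = 3
  (sr)*r → |ε-closure| = 3 + 1 = 4 (closure spills across the concat boundary because the left factor accepts ε)
  ((sr)*r)* → |ε-closure| = 1 (new start) + 4 (body) + 1 (new accept) = 6
  ((ss)* ∪ ss)s((sr)*r)* → the left operand accepts ε, so the closure extends into the next operand (via the concat ε-link); |ε-closure| = 6 + 1 = 7
  (((ss)* ∪ ss)s((sr)*r)*)* → new start has ε-edges to the inner start and to the new accept, so |ε-closure| = 2 + 7 = 9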